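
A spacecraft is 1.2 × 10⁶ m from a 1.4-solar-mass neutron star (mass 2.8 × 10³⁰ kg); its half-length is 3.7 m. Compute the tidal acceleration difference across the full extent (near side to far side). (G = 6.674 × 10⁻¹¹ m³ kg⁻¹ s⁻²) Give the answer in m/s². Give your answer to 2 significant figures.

1.6 × 10³ m/s²

Δg = 4GMr/d³
   = 4 × (6.674 × 10⁻¹¹) × (2.8 × 10³⁰) × (3.7) / (1.2 × 10⁶)³
   = 1.6 × 10³ m/s²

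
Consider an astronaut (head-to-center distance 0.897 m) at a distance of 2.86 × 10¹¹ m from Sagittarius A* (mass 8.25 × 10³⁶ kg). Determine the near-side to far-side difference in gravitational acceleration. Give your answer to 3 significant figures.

a_tidal = 4GMr/d³
        = 4 × (6.674 × 10⁻¹¹) × (8.25 × 10³⁶) × (0.897) / (2.86 × 10¹¹)³
        = 8.44 × 10⁻⁸ m/s²

8.44 × 10⁻⁸ m/s²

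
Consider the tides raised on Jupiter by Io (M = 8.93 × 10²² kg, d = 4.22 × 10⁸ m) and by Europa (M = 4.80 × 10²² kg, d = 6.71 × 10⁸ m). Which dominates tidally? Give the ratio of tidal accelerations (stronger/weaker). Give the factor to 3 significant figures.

Compare M/d³ for the two perturbers:
Io: (8.93 × 10²²) / (4.22 × 10⁸)³ = 1.188 × 10⁻³
Europa: (4.80 × 10²²) / (6.71 × 10⁸)³ = 1.589 × 10⁻⁴
Ratio (larger/smaller) = 7.48

Io, by a factor of ≈ 7.48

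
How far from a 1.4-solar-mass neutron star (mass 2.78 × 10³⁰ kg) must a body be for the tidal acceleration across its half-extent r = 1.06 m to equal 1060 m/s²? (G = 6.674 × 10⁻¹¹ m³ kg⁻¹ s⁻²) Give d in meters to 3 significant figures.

2GMr/d³ = a_tidal  ⇒  d = (2GMr / a_tidal)^(1/3)
d = (2 × 6.674×10⁻¹¹ × (2.78 × 10³⁰) × (1.06) / (1060))^(1/3)
  = 7.19 × 10⁵ m

7.19 × 10⁵ m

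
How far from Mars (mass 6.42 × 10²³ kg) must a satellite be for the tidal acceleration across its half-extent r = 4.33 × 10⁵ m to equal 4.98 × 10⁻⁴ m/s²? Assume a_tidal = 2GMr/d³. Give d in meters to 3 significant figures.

4.21 × 10⁷ m

2GMr/d³ = a_tidal  ⇒  d = (2GMr / a_tidal)^(1/3)
d = (2 × 6.674×10⁻¹¹ × (6.42 × 10²³) × (4.33 × 10⁵) / (4.98 × 10⁻⁴))^(1/3)
  = 4.21 × 10⁷ m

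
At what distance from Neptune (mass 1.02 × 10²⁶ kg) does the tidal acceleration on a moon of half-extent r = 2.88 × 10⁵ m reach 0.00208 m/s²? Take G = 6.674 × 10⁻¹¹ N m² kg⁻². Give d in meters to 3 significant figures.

1.24 × 10⁸ m

2GMr/d³ = a_tidal  ⇒  d = (2GMr / a_tidal)^(1/3)
d = (2 × 6.674×10⁻¹¹ × (1.02 × 10²⁶) × (2.88 × 10⁵) / (0.00208))^(1/3)
  = 1.24 × 10⁸ m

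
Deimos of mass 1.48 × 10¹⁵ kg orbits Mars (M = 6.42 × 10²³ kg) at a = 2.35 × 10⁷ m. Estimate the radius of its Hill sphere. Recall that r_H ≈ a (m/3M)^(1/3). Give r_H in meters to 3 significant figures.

r_H ≈ a (m/3M)^(1/3)
    = (2.35 × 10⁷) × (1.48 × 10¹⁵ / (3 × 6.42 × 10²³))^(1/3)
    = 2.15 × 10⁴ m

2.15 × 10⁴ m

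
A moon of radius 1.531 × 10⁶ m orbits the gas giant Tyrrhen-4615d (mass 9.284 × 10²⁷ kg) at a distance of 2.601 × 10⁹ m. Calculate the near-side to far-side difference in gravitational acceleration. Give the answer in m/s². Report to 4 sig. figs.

The field gradient is 2GM/d³; across the full diameter 2r the difference is 4GMr/d³.
Δg = 4GMr/d³
   = 4 × (6.674 × 10⁻¹¹) × (9.284 × 10²⁷) × (1.531 × 10⁶) / (2.601 × 10⁹)³
   = 2.156 × 10⁻⁴ m/s²

2.156 × 10⁻⁴ m/s²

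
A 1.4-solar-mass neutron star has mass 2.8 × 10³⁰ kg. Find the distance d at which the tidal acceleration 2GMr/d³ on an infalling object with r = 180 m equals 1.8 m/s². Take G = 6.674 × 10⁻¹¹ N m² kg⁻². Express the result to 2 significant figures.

3.3 × 10⁷ m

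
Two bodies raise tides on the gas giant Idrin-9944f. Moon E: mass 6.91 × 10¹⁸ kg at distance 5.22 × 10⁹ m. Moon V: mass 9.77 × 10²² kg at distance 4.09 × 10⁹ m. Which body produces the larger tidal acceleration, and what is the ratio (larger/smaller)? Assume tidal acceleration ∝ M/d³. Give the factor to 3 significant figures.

Moon V, by a factor of ≈ 29400

Tidal stretch scales as M/d³; compute that for each body.
Moon E: (6.91 × 10¹⁸) / (5.22 × 10⁹)³ = 4.858 × 10⁻¹¹
Moon V: (9.77 × 10²²) / (4.09 × 10⁹)³ = 1.428 × 10⁻⁶
Ratio (larger/smaller) = 29400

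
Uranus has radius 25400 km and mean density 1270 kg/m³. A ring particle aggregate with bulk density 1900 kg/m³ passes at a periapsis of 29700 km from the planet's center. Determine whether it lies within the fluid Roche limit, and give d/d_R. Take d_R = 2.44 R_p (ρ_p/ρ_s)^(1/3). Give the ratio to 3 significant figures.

d_R = 2.44 × (25400 km) × (1270/1900)^(1/3) = 54190 km
d/d_R = (29700) / (54190) = 0.548
Since d/d_R < 1, the body is inside the Roche limit.

inside; d/d_R ≈ 0.548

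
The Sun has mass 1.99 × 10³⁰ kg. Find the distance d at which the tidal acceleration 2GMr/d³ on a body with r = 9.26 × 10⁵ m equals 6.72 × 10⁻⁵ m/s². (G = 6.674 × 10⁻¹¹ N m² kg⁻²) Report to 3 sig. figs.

2GMr/d³ = a_tidal  ⇒  d = (2GMr / a_tidal)^(1/3)
d = (2 × 6.674×10⁻¹¹ × (1.99 × 10³⁰) × (9.26 × 10⁵) / (6.72 × 10⁻⁵))^(1/3)
  = 1.54 × 10¹⁰ m

1.54 × 10¹⁰ m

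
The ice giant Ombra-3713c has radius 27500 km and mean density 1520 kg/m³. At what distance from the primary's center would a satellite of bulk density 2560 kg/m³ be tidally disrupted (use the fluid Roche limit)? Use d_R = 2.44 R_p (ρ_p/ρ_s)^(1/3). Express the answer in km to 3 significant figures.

56400 km

d_R = 2.44 × 27500 km × (1520/2560)^(1/3)
    = 56400 km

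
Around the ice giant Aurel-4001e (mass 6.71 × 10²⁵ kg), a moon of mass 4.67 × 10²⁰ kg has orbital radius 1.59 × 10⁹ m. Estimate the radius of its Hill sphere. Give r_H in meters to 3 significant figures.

r_H ≈ a (m/3M)^(1/3)
    = (1.59 × 10⁹) × (4.67 × 10²⁰ / (3 × 6.71 × 10²⁵))^(1/3)
    = 2.10 × 10⁷ m

2.10 × 10⁷ m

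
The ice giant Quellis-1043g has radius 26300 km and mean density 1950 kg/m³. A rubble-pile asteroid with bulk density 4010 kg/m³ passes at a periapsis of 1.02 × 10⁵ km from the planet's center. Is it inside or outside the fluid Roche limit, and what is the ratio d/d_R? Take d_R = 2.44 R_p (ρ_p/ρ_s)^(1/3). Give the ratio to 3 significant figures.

d_R = 2.44 × (26300 km) × (1950/4010)^(1/3) = 50460 km
d/d_R = (1.02 × 10⁵) / (50460) = 2.02
Since d/d_R > 1, the body is outside the Roche limit.

outside; d/d_R ≈ 2.02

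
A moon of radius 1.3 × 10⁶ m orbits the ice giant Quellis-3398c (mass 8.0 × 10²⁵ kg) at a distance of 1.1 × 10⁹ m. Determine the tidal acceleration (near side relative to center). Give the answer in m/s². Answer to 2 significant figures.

1.0 × 10⁻⁵ m/s²

Δg = 2GMr/d³
   = 2 × (6.674 × 10⁻¹¹) × (8.0 × 10²⁵) × (1.3 × 10⁶) / (1.1 × 10⁹)³
   = 1.0 × 10⁻⁵ m/s²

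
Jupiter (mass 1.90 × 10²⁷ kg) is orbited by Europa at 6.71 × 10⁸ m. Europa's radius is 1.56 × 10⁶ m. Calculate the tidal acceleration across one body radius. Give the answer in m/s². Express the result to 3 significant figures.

a_tidal = 2GMr/d³
        = 2 × (6.674 × 10⁻¹¹) × (1.90 × 10²⁷) × (1.56 × 10⁶) / (6.71 × 10⁸)³
        = 1.31 × 10⁻³ m/s²

1.31 × 10⁻³ m/s²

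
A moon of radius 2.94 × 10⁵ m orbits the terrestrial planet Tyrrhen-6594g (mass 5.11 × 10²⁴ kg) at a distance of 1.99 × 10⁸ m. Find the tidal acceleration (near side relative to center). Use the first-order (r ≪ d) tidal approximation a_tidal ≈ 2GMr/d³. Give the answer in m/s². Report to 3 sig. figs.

2.54 × 10⁻⁵ m/s²

The tidal stretch is the gradient of GM/d² times the body's extent r, hence the 1/d³ dependence.
Δa = 2GMr/d³
   = 2 × (6.674 × 10⁻¹¹) × (5.11 × 10²⁴) × (2.94 × 10⁵) / (1.99 × 10⁸)³
   = 2.54 × 10⁻⁵ m/s²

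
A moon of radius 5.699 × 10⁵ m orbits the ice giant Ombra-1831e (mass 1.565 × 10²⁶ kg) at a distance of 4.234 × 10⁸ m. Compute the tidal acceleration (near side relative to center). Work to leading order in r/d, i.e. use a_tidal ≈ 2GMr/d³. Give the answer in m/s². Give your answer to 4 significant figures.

1.568 × 10⁻⁴ m/s²

a_tidal = 2GMr/d³
        = 2 × (6.674 × 10⁻¹¹) × (1.565 × 10²⁶) × (5.699 × 10⁵) / (4.234 × 10⁸)³
        = 1.568 × 10⁻⁴ m/s²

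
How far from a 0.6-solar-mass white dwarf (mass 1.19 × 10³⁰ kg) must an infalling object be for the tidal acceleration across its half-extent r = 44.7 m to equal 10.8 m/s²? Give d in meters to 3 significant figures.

2GMr/d³ = a_tidal  ⇒  d = (2GMr / a_tidal)^(1/3)
d = (2 × 6.674×10⁻¹¹ × (1.19 × 10³⁰) × (44.7) / (10.8))^(1/3)
  = 8.70 × 10⁶ m

8.70 × 10⁶ m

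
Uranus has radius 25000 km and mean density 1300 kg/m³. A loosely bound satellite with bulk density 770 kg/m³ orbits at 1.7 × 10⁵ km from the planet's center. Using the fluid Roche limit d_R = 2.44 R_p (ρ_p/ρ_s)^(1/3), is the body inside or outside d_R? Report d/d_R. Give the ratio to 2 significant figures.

outside; d/d_R ≈ 2.3

d_R = 2.44 × (25000 km) × (1300/770)^(1/3) = 72640 km
d/d_R = (1.7 × 10⁵) / (72640) = 2.3
Since d/d_R > 1, the body is outside the Roche limit.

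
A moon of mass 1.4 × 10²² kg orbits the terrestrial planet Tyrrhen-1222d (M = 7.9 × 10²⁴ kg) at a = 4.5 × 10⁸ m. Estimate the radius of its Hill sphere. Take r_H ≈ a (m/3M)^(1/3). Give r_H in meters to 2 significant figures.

r_H ≈ a (m/3M)^(1/3)
    = (4.5 × 10⁸) × (1.4 × 10²² / (3 × 7.9 × 10²⁴))^(1/3)
    = 3.8 × 10⁷ m

3.8 × 10⁷ m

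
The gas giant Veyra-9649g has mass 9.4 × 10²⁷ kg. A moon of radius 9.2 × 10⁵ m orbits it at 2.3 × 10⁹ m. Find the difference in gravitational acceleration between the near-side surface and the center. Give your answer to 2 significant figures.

9.5 × 10⁻⁵ m/s²

Differencing GM/(d−r)² and GM/d² to first order in r/d gives 2GMr/d³.
Δa = 2GMr/d³
   = 2 × (6.674 × 10⁻¹¹) × (9.4 × 10²⁷) × (9.2 × 10⁵) / (2.3 × 10⁹)³
   = 9.5 × 10⁻⁵ m/s²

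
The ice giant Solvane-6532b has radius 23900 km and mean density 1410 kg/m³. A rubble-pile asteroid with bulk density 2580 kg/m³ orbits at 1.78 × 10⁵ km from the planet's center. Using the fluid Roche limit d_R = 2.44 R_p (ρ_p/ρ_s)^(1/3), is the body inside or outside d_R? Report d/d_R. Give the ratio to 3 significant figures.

d_R = 2.44 × (23900 km) × (1410/2580)^(1/3) = 47680 km
d/d_R = (1.78 × 10⁵) / (47680) = 3.73
Since d/d_R > 1, the body is outside the Roche limit.

outside; d/d_R ≈ 3.73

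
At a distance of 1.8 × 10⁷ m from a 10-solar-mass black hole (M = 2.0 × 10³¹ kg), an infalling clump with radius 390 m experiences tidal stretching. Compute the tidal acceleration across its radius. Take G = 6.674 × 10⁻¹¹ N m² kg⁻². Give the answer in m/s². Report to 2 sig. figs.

1.8 × 10² m/s²

Δg = 2GMr/d³
   = 2 × (6.674 × 10⁻¹¹) × (2.0 × 10³¹) × (390) / (1.8 × 10⁷)³
   = 1.8 × 10² m/s²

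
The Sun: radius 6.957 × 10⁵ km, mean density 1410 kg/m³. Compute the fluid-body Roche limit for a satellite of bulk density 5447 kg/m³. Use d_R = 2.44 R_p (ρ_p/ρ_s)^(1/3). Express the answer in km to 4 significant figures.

1.082 × 10⁶ km

d_R = 2.44 × 6.957 × 10⁵ km × (1410/5447)^(1/3)
    = 1.082 × 10⁶ km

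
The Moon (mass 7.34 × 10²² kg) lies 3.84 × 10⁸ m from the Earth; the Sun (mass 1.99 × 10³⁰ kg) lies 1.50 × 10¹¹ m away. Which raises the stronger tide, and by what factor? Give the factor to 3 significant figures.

Tidal acceleration ∝ M/d³, so compare M/d³ for each.
The Moon: (7.34 × 10²²) / (3.84 × 10⁸)³ = 1.296 × 10⁻³
The Sun: (1.99 × 10³⁰) / (1.50 × 10¹¹)³ = 5.896 × 10⁻⁴
Ratio (larger/smaller) = 2.20

The Moon, by a factor of ≈ 2.20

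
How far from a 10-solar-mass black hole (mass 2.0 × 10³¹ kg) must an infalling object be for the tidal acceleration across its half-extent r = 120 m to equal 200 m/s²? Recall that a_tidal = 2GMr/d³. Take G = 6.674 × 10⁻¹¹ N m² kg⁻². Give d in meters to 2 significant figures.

1.2 × 10⁷ m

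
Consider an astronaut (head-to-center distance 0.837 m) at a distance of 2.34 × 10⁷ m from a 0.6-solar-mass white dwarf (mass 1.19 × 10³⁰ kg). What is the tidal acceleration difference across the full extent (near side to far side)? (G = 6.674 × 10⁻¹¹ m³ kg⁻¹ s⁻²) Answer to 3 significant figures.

2.08 × 10⁻² m/s²

Δg = 4GMr/d³
   = 4 × (6.674 × 10⁻¹¹) × (1.19 × 10³⁰) × (0.837) / (2.34 × 10⁷)³
   = 2.08 × 10⁻² m/s²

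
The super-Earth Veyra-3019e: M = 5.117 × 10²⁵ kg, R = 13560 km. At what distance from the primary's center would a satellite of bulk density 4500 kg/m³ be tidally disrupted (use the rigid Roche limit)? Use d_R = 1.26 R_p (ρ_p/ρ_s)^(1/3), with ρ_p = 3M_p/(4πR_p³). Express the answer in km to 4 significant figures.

17580 km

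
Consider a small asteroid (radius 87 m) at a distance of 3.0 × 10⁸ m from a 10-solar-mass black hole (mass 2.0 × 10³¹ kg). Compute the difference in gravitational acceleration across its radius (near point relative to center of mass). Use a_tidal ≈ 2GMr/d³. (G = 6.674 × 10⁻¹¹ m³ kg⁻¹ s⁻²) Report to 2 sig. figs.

The tidal stretch is the gradient of GM/d² times the body's extent r, hence the 1/d³ dependence.
Δg = 2GMr/d³
   = 2 × (6.674 × 10⁻¹¹) × (2.0 × 10³¹) × (87) / (3.0 × 10⁸)³
   = 8.6 × 10⁻³ m/s²

8.6 × 10⁻³ m/s²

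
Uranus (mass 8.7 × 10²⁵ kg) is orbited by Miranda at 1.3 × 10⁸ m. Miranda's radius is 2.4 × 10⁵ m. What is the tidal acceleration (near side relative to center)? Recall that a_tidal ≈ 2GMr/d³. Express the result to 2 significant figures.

The tidal stretch is the gradient of GM/d² times the body's extent r, hence the 1/d³ dependence.
a_tidal = 2GMr/d³
        = 2 × (6.674 × 10⁻¹¹) × (8.7 × 10²⁵) × (2.4 × 10⁵) / (1.3 × 10⁸)³
        = 1.3 × 10⁻³ m/s²

1.3 × 10⁻³ m/s²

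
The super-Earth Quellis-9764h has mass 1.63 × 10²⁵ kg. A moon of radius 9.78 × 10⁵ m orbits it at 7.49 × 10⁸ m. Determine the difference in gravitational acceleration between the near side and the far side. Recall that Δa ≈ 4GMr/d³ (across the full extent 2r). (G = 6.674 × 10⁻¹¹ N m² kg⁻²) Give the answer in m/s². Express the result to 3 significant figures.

1.01 × 10⁻⁵ m/s²

Δa = 4GMr/d³
   = 4 × (6.674 × 10⁻¹¹) × (1.63 × 10²⁵) × (9.78 × 10⁵) / (7.49 × 10⁸)³
   = 1.01 × 10⁻⁵ m/s²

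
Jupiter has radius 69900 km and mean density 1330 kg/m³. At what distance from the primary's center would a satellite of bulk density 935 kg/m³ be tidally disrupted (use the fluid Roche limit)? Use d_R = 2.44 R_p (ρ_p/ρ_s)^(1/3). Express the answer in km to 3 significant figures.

d_R = 2.44 × 69900 km × (1330/935)^(1/3)
    = 1.92 × 10⁵ km

1.92 × 10⁵ km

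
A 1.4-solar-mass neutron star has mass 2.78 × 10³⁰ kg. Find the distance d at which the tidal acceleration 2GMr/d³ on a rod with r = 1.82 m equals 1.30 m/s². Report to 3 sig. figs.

8.04 × 10⁶ m

2GMr/d³ = a_tidal  ⇒  d = (2GMr / a_tidal)^(1/3)
d = (2 × 6.674×10⁻¹¹ × (2.78 × 10³⁰) × (1.82) / (1.30))^(1/3)
  = 8.04 × 10⁶ m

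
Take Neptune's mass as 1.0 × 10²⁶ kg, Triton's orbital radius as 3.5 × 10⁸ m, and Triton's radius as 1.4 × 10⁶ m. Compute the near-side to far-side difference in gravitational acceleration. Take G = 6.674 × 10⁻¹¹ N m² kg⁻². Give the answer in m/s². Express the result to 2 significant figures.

8.7 × 10⁻⁴ m/s²

Δg = 4GMr/d³
   = 4 × (6.674 × 10⁻¹¹) × (1.0 × 10²⁶) × (1.4 × 10⁶) / (3.5 × 10⁸)³
   = 8.7 × 10⁻⁴ m/s²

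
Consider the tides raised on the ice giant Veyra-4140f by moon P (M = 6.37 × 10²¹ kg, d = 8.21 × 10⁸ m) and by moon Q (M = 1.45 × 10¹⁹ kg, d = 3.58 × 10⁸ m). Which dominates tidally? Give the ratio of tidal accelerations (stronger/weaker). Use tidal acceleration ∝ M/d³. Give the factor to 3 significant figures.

The tide-raising term goes as M/d³ (the gradient of a 1/d² field).
Moon P: (6.37 × 10²¹) / (8.21 × 10⁸)³ = 1.151 × 10⁻⁵
Moon Q: (1.45 × 10¹⁹) / (3.58 × 10⁸)³ = 3.160 × 10⁻⁷
Ratio (larger/smaller) = 36.4

Moon P, by a factor of ≈ 36.4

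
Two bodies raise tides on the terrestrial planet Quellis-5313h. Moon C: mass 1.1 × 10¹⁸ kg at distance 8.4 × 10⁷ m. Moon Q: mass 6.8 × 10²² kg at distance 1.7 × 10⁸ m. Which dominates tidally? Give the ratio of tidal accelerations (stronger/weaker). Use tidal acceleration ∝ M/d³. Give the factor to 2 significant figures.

Moon Q, by a factor of ≈ 7500

Compare M/d³ for the two perturbers:
Moon C: (1.1 × 10¹⁸) / (8.4 × 10⁷)³ = 1.856 × 10⁻⁶
Moon Q: (6.8 × 10²²) / (1.7 × 10⁸)³ = 1.384 × 10⁻²
Ratio (larger/smaller) = 7500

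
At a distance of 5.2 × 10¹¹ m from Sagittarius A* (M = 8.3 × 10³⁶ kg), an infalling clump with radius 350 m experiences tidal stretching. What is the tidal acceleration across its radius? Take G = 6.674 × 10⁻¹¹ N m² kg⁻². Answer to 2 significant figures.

Δa = 2GMr/d³
   = 2 × (6.674 × 10⁻¹¹) × (8.3 × 10³⁶) × (350) / (5.2 × 10¹¹)³
   = 2.8 × 10⁻⁶ m/s²

2.8 × 10⁻⁶ m/s²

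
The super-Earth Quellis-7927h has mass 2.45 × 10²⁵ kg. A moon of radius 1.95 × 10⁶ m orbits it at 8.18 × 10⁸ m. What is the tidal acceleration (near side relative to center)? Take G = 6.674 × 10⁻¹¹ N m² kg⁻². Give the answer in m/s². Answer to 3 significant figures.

1.17 × 10⁻⁵ m/s²

Δa = 2GMr/d³
   = 2 × (6.674 × 10⁻¹¹) × (2.45 × 10²⁵) × (1.95 × 10⁶) / (8.18 × 10⁸)³
   = 1.17 × 10⁻⁵ m/s²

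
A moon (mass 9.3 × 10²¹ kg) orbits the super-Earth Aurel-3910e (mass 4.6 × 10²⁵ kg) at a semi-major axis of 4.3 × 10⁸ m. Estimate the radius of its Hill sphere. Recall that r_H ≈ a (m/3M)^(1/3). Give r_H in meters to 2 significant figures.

1.7 × 10⁷ m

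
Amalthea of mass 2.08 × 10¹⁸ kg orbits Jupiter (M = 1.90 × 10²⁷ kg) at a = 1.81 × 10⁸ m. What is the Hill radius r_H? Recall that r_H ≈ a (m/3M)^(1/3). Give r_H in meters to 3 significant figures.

1.29 × 10⁵ m

r_H ≈ a (m/3M)^(1/3)
    = (1.81 × 10⁸) × (2.08 × 10¹⁸ / (3 × 1.90 × 10²⁷))^(1/3)
    = 1.29 × 10⁵ m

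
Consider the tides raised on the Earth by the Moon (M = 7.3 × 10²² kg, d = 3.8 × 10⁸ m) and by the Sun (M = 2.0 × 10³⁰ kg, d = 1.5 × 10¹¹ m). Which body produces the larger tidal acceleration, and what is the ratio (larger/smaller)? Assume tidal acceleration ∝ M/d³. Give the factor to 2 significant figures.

The Moon, by a factor of ≈ 2.2

Tidal stretch scales as M/d³; compute that for each body.
The Moon: (7.3 × 10²²) / (3.8 × 10⁸)³ = 1.330 × 10⁻³
The Sun: (2.0 × 10³⁰) / (1.5 × 10¹¹)³ = 5.926 × 10⁻⁴
Ratio (larger/smaller) = 2.2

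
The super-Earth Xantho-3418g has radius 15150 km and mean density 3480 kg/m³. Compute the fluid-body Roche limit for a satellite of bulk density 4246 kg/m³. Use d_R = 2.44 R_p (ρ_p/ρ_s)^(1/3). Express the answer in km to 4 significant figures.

d_R = 2.44 × 15150 km × (3480/4246)^(1/3)
    = 34590 km

34590 km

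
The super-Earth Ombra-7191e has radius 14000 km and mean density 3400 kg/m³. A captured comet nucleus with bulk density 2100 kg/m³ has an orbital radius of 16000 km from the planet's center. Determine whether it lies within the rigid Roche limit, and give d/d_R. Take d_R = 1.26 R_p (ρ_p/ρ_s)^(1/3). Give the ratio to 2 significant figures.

inside; d/d_R ≈ 0.77

d_R = 1.26 × (14000 km) × (3400/2100)^(1/3) = 20710 km
d/d_R = (16000) / (20710) = 0.77
Since d/d_R < 1, the body is inside the Roche limit.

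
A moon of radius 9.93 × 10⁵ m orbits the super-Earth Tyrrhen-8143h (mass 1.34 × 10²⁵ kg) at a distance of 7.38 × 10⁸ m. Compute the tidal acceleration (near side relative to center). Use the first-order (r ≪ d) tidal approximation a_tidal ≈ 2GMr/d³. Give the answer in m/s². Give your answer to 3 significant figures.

a_tidal = 2GMr/d³
        = 2 × (6.674 × 10⁻¹¹) × (1.34 × 10²⁵) × (9.93 × 10⁵) / (7.38 × 10⁸)³
        = 4.42 × 10⁻⁶ m/s²

4.42 × 10⁻⁶ m/s²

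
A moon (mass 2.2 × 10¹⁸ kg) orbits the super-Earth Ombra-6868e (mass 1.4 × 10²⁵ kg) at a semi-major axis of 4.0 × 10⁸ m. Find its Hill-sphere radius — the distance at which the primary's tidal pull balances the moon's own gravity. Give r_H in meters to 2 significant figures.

1.5 × 10⁶ m

r_H ≈ a (m/3M)^(1/3)
    = (4.0 × 10⁸) × (2.2 × 10¹⁸ / (3 × 1.4 × 10²⁵))^(1/3)
    = 1.5 × 10⁶ m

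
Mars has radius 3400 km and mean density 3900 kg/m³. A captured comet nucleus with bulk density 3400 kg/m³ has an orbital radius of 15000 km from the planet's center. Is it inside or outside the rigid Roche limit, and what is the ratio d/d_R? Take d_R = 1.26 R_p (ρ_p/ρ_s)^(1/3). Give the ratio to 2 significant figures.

outside; d/d_R ≈ 3.3

d_R = 1.26 × (3400 km) × (3900/3400)^(1/3) = 4484 km
d/d_R = (15000) / (4484) = 3.3
Since d/d_R > 1, the body is outside the Roche limit.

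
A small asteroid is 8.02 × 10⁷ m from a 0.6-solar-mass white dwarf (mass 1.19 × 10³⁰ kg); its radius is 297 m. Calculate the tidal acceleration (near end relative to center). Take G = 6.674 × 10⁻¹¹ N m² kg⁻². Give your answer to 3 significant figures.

9.15 × 10⁻² m/s²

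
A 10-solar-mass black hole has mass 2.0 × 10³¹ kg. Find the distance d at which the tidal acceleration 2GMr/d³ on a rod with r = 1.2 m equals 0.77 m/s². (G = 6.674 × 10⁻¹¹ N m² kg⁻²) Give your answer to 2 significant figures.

2GMr/d³ = a_tidal  ⇒  d = (2GMr / a_tidal)^(1/3)
d = (2 × 6.674×10⁻¹¹ × (2.0 × 10³¹) × (1.2) / (0.77))^(1/3)
  = 1.6 × 10⁷ m

1.6 × 10⁷ m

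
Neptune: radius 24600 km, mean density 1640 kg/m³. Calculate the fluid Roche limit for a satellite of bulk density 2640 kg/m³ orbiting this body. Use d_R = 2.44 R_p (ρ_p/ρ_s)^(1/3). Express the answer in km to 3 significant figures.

d_R = 2.44 × 24600 km × (1640/2640)^(1/3)
    = 51200 km

51200 km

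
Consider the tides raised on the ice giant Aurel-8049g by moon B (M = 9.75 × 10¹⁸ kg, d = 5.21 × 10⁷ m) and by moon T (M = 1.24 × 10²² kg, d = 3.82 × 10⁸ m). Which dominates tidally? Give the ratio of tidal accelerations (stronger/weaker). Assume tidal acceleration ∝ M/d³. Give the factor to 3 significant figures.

Tidal acceleration ∝ M/d³, so compare M/d³ for each.
Moon B: (9.75 × 10¹⁸) / (5.21 × 10⁷)³ = 6.894 × 10⁻⁵
Moon T: (1.24 × 10²²) / (3.82 × 10⁸)³ = 2.224 × 10⁻⁴
Ratio (larger/smaller) = 3.23

Moon T, by a factor of ≈ 3.23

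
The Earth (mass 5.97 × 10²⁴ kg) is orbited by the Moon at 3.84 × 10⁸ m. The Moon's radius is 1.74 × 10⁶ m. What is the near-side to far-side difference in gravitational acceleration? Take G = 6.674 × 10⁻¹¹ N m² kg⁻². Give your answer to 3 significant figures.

4.90 × 10⁻⁵ m/s²

Near-to-far spans 2r, so the tidal difference is twice the near-to-center value: 4GMr/d³.
Δg = 4GMr/d³
   = 4 × (6.674 × 10⁻¹¹) × (5.97 × 10²⁴) × (1.74 × 10⁶) / (3.84 × 10⁸)³
   = 4.90 × 10⁻⁵ m/s²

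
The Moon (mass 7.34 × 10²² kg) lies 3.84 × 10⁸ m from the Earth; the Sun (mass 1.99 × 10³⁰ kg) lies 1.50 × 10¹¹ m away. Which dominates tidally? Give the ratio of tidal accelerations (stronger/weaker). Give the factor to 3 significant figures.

Compare M/d³ for the two perturbers:
The Moon: (7.34 × 10²²) / (3.84 × 10⁸)³ = 1.296 × 10⁻³
The Sun: (1.99 × 10³⁰) / (1.50 × 10¹¹)³ = 5.896 × 10⁻⁴
Ratio (larger/smaller) = 2.20

The Moon, by a factor of ≈ 2.20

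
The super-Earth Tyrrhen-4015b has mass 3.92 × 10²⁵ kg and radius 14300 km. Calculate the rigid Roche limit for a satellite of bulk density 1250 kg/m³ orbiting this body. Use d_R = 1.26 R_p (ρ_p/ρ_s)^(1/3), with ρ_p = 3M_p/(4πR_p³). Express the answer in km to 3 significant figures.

24600 km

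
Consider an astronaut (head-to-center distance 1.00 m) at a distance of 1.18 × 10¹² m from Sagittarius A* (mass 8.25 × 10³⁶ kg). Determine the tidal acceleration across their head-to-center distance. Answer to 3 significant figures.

Δg = 2GMr/d³
   = 2 × (6.674 × 10⁻¹¹) × (8.25 × 10³⁶) × (1.00) / (1.18 × 10¹²)³
   = 6.70 × 10⁻¹⁰ m/s²

6.70 × 10⁻¹⁰ m/s²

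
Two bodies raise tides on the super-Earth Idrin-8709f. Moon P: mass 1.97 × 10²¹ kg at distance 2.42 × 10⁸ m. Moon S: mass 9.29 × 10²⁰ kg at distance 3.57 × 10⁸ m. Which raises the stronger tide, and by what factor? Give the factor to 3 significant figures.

Moon P, by a factor of ≈ 6.81

Compare M/d³ for the two perturbers:
Moon P: (1.97 × 10²¹) / (2.42 × 10⁸)³ = 1.390 × 10⁻⁴
Moon S: (9.29 × 10²⁰) / (3.57 × 10⁸)³ = 2.042 × 10⁻⁵
Ratio (larger/smaller) = 6.81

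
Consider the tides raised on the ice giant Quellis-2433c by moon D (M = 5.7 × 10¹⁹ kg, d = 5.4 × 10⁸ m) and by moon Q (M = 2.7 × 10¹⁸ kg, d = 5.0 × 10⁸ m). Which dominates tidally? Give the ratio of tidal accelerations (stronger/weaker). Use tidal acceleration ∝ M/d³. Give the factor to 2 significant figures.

Compare M/d³ for the two perturbers:
Moon D: (5.7 × 10¹⁹) / (5.4 × 10⁸)³ = 3.620 × 10⁻⁷
Moon Q: (2.7 × 10¹⁸) / (5.0 × 10⁸)³ = 2.160 × 10⁻⁸
Ratio (larger/smaller) = 17

Moon D, by a factor of ≈ 17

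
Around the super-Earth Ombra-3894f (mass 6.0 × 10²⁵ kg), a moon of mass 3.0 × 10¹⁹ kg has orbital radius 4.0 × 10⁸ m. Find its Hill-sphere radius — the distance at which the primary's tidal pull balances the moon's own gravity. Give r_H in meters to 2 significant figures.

2.2 × 10⁶ m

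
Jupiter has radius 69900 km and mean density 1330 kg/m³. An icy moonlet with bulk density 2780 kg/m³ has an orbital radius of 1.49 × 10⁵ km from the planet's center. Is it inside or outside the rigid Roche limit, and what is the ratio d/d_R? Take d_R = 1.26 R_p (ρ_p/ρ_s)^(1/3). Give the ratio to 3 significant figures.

outside; d/d_R ≈ 2.16

d_R = 1.26 × (69900 km) × (1330/2780)^(1/3) = 68880 km
d/d_R = (1.49 × 10⁵) / (68880) = 2.16
Since d/d_R > 1, the body is outside the Roche limit.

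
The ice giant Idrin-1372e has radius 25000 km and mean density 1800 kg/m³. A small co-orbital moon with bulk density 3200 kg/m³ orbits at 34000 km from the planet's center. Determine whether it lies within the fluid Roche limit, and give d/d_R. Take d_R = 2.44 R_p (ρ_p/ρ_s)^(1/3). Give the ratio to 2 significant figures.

d_R = 2.44 × (25000 km) × (1800/3200)^(1/3) = 50350 km
d/d_R = (34000) / (50350) = 0.68
Since d/d_R < 1, the body is inside the Roche limit.

inside; d/d_R ≈ 0.68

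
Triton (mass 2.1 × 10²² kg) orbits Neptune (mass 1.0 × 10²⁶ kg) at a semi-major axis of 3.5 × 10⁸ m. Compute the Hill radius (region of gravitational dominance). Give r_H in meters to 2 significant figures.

1.4 × 10⁷ m

r_H ≈ a (m/3M)^(1/3)
    = (3.5 × 10⁸) × (2.1 × 10²² / (3 × 1.0 × 10²⁶))^(1/3)
    = 1.4 × 10⁷ m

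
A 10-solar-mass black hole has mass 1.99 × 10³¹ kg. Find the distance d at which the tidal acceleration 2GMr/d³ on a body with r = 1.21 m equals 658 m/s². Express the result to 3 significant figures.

2GMr/d³ = a_tidal  ⇒  d = (2GMr / a_tidal)^(1/3)
d = (2 × 6.674×10⁻¹¹ × (1.99 × 10³¹) × (1.21) / (658))^(1/3)
  = 1.70 × 10⁶ m

1.70 × 10⁶ m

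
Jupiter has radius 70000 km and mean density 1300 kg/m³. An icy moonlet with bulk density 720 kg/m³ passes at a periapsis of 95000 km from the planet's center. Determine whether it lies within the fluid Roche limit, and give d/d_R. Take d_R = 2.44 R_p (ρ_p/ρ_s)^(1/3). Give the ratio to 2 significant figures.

inside; d/d_R ≈ 0.46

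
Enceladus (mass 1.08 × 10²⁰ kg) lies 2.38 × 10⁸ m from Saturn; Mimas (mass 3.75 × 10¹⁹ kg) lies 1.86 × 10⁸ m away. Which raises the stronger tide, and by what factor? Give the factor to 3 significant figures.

The tide-raising term goes as M/d³ (the gradient of a 1/d² field).
Enceladus: (1.08 × 10²⁰) / (2.38 × 10⁸)³ = 8.011 × 10⁻⁶
Mimas: (3.75 × 10¹⁹) / (1.86 × 10⁸)³ = 5.828 × 10⁻⁶
Ratio (larger/smaller) = 1.37

Enceladus, by a factor of ≈ 1.37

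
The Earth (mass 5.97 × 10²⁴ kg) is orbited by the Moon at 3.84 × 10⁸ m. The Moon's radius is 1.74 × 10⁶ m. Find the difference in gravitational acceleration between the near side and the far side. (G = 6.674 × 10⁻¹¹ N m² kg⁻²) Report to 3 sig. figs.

Δg = 4GMr/d³
   = 4 × (6.674 × 10⁻¹¹) × (5.97 × 10²⁴) × (1.74 × 10⁶) / (3.84 × 10⁸)³
   = 4.90 × 10⁻⁵ m/s²

4.90 × 10⁻⁵ m/s²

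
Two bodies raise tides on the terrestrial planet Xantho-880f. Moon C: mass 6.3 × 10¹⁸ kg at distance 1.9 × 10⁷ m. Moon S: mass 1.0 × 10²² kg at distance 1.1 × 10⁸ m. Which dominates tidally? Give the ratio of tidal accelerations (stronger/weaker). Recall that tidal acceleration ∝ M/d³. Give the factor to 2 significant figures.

Moon S, by a factor of ≈ 8.2

Tidal stretch scales as M/d³; compute that for each body.
Moon C: (6.3 × 10¹⁸) / (1.9 × 10⁷)³ = 9.185 × 10⁻⁴
Moon S: (1.0 × 10²²) / (1.1 × 10⁸)³ = 7.513 × 10⁻³
Ratio (larger/smaller) = 8.2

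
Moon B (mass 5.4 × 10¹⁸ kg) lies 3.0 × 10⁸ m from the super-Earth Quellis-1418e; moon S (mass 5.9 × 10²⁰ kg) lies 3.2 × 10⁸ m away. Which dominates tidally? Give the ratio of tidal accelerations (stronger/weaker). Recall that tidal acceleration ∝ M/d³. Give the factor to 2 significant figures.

Tidal acceleration ∝ M/d³, so compare M/d³ for each.
Moon B: (5.4 × 10¹⁸) / (3.0 × 10⁸)³ = 2.000 × 10⁻⁷
Moon S: (5.9 × 10²⁰) / (3.2 × 10⁸)³ = 1.801 × 10⁻⁵
Ratio (larger/smaller) = 90

Moon S, by a factor of ≈ 90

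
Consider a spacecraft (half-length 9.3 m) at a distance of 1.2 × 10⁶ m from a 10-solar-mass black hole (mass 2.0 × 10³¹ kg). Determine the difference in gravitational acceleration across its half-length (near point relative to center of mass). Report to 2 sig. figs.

1.4 × 10⁴ m/s²

a_tidal = 2GMr/d³
        = 2 × (6.674 × 10⁻¹¹) × (2.0 × 10³¹) × (9.3) / (1.2 × 10⁶)³
        = 1.4 × 10⁴ m/s²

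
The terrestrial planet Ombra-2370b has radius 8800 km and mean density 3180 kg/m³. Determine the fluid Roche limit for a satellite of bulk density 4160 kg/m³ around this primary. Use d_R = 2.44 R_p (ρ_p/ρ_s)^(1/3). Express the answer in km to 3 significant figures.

19600 km

d_R = 2.44 × 8800 km × (3180/4160)^(1/3)
    = 19600 km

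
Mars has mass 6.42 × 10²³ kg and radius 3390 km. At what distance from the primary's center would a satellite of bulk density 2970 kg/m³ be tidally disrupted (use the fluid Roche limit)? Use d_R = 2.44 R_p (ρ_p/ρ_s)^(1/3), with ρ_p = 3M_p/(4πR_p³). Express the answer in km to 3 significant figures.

ρ_p = 3M_p/(4πR_p³) = 3 × (6.42 × 10²³) / (4π × (3.39 × 10⁶ m)³) = 3930 kg/m³
d_R = 2.44 × 3390 km × (3930/2970)^(1/3)
    = 9080 km

9080 km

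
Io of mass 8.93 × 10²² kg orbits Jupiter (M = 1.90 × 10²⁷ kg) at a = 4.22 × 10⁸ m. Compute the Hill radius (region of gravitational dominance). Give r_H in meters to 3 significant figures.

1.06 × 10⁷ m

r_H ≈ a (m/3M)^(1/3)
    = (4.22 × 10⁸) × (8.93 × 10²² / (3 × 1.90 × 10²⁷))^(1/3)
    = 1.06 × 10⁷ m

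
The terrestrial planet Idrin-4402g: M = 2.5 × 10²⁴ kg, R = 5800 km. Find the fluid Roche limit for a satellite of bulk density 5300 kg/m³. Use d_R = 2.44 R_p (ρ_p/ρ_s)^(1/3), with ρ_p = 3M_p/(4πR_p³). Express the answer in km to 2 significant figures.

12000 km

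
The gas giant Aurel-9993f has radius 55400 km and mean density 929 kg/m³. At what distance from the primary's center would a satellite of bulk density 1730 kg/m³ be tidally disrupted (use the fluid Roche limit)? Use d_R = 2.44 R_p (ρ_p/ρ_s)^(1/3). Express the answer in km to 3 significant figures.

d_R = 2.44 × 55400 km × (929/1730)^(1/3)
    = 1.10 × 10⁵ km

1.10 × 10⁵ km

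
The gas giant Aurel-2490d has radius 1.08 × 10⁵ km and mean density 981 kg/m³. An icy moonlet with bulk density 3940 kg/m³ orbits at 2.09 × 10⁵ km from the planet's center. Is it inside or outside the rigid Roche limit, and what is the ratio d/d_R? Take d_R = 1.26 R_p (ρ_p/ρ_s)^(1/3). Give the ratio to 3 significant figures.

outside; d/d_R ≈ 2.44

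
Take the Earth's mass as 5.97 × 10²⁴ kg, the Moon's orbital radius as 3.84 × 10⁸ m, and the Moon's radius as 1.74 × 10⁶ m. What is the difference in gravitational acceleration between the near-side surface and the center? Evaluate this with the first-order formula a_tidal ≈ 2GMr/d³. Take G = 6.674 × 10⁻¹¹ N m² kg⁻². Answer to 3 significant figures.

2.45 × 10⁻⁵ m/s²

Δa = 2GMr/d³
   = 2 × (6.674 × 10⁻¹¹) × (5.97 × 10²⁴) × (1.74 × 10⁶) / (3.84 × 10⁸)³
   = 2.45 × 10⁻⁵ m/s²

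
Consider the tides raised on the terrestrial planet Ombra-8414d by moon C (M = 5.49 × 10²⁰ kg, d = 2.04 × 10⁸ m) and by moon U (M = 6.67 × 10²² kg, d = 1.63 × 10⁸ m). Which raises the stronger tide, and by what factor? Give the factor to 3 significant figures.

Moon U, by a factor of ≈ 238

Tidal acceleration ∝ M/d³, so compare M/d³ for each.
Moon C: (5.49 × 10²⁰) / (2.04 × 10⁸)³ = 6.467 × 10⁻⁵
Moon U: (6.67 × 10²²) / (1.63 × 10⁸)³ = 1.540 × 10⁻²
Ratio (larger/smaller) = 238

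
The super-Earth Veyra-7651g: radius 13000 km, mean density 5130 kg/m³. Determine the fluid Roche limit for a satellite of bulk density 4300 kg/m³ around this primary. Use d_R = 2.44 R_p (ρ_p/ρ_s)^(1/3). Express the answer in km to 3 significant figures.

d_R = 2.44 × 13000 km × (5130/4300)^(1/3)
    = 33600 km

33600 km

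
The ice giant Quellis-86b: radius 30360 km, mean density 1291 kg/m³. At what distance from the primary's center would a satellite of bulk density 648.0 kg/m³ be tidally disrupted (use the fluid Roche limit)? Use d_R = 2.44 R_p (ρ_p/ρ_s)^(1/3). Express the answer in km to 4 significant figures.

93210 km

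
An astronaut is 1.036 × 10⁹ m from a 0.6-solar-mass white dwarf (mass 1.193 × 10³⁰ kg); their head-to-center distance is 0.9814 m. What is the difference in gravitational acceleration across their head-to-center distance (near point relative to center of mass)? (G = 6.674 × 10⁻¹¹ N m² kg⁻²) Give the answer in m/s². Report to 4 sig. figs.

Δg = 2GMr/d³
   = 2 × (6.674 × 10⁻¹¹) × (1.193 × 10³⁰) × (0.9814) / (1.036 × 10⁹)³
   = 1.405 × 10⁻⁷ m/s²

1.405 × 10⁻⁷ m/s²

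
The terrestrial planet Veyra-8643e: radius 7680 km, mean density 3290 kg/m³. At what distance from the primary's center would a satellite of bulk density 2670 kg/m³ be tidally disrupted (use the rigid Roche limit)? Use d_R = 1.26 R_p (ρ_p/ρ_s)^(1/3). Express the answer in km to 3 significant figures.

d_R = 1.26 × 7680 km × (3290/2670)^(1/3)
    = 10400 km

10400 km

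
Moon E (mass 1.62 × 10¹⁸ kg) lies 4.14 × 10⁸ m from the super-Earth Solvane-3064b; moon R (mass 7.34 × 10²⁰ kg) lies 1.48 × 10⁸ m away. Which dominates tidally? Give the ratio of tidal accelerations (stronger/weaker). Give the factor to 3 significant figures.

The tide-raising term goes as M/d³ (the gradient of a 1/d² field).
Moon E: (1.62 × 10¹⁸) / (4.14 × 10⁸)³ = 2.283 × 10⁻⁸
Moon R: (7.34 × 10²⁰) / (1.48 × 10⁸)³ = 2.264 × 10⁻⁴
Ratio (larger/smaller) = 9920

Moon R, by a factor of ≈ 9920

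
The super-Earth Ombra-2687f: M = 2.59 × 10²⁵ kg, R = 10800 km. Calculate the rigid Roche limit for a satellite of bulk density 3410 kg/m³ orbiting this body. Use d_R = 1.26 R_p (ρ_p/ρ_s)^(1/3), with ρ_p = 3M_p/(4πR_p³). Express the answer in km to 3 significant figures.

ρ_p = 3M_p/(4πR_p³) = 3 × (2.59 × 10²⁵) / (4π × (1.08 × 10⁷ m)³) = 4910 kg/m³
d_R = 1.26 × 10800 km × (4910/3410)^(1/3)
    = 15400 km

15400 km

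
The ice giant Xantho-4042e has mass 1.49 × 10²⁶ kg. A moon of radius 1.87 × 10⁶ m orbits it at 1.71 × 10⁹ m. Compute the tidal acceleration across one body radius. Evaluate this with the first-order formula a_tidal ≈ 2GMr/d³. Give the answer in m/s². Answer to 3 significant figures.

7.44 × 10⁻⁶ m/s²

The tidal stretch is the gradient of GM/d² times the body's extent r, hence the 1/d³ dependence.
Δg = 2GMr/d³
   = 2 × (6.674 × 10⁻¹¹) × (1.49 × 10²⁶) × (1.87 × 10⁶) / (1.71 × 10⁹)³
   = 7.44 × 10⁻⁶ m/s²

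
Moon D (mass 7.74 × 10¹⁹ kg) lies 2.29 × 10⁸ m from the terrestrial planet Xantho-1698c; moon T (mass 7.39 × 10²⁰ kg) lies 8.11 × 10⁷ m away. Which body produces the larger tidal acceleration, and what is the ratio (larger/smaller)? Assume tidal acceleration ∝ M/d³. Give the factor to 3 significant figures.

Compare M/d³ for the two perturbers:
Moon D: (7.74 × 10¹⁹) / (2.29 × 10⁸)³ = 6.445 × 10⁻⁶
Moon T: (7.39 × 10²⁰) / (8.11 × 10⁷)³ = 1.385 × 10⁻³
Ratio (larger/smaller) = 215

Moon T, by a factor of ≈ 215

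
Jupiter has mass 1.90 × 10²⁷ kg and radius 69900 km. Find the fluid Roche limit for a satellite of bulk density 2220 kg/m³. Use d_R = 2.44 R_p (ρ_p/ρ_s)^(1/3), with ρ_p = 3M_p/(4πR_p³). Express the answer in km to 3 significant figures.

ρ_p = 3M_p/(4πR_p³) = 3 × (1.90 × 10²⁷) / (4π × (6.99 × 10⁷ m)³) = 1330 kg/m³
d_R = 2.44 × 69900 km × (1330/2220)^(1/3)
    = 1.44 × 10⁵ km

1.44 × 10⁵ km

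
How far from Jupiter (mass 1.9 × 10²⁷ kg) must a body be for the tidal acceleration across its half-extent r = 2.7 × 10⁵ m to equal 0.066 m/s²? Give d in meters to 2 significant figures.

2GMr/d³ = a_tidal  ⇒  d = (2GMr / a_tidal)^(1/3)
d = (2 × 6.674×10⁻¹¹ × (1.9 × 10²⁷) × (2.7 × 10⁵) / (0.066))^(1/3)
  = 1.0 × 10⁸ m

1.0 × 10⁸ m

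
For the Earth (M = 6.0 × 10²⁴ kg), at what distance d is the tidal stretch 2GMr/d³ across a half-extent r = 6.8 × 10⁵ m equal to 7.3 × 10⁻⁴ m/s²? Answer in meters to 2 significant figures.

9.1 × 10⁷ m

2GMr/d³ = a_tidal  ⇒  d = (2GMr / a_tidal)^(1/3)
d = (2 × 6.674×10⁻¹¹ × (6.0 × 10²⁴) × (6.8 × 10⁵) / (7.3 × 10⁻⁴))^(1/3)
  = 9.1 × 10⁷ m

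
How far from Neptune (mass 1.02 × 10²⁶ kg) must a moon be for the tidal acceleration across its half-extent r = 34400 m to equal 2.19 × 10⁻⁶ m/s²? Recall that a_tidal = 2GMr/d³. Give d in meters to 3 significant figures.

5.98 × 10⁸ m

2GMr/d³ = a_tidal  ⇒  d = (2GMr / a_tidal)^(1/3)
d = (2 × 6.674×10⁻¹¹ × (1.02 × 10²⁶) × (34400) / (2.19 × 10⁻⁶))^(1/3)
  = 5.98 × 10⁸ m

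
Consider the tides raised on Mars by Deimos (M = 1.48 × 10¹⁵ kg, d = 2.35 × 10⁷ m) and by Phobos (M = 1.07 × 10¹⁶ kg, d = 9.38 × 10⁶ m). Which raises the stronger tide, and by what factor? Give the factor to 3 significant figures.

The tide-raising term goes as M/d³ (the gradient of a 1/d² field).
Deimos: (1.48 × 10¹⁵) / (2.35 × 10⁷)³ = 1.140 × 10⁻⁷
Phobos: (1.07 × 10¹⁶) / (9.38 × 10⁶)³ = 1.297 × 10⁻⁵
Ratio (larger/smaller) = 114

Phobos, by a factor of ≈ 114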